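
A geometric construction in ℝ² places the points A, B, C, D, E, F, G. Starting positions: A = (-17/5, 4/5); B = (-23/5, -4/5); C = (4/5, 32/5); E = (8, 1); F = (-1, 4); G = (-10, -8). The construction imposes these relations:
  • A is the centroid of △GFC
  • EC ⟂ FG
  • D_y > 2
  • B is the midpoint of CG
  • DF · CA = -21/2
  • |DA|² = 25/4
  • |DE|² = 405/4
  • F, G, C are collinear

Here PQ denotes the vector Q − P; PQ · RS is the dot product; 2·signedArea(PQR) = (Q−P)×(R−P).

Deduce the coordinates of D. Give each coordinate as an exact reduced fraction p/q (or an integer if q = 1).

D = (-19/10, 14/5)

1. D_x = -19/10  [line 21/5·x + 28/5·y + -77/10 = 0 ∩ |DA|² = 25/4]
2. D_y = 14/5  [line 21/5·x + 28/5·y + -77/10 = 0 ∩ |DA|² = 25/4]
   → D = (-19/10, 14/5)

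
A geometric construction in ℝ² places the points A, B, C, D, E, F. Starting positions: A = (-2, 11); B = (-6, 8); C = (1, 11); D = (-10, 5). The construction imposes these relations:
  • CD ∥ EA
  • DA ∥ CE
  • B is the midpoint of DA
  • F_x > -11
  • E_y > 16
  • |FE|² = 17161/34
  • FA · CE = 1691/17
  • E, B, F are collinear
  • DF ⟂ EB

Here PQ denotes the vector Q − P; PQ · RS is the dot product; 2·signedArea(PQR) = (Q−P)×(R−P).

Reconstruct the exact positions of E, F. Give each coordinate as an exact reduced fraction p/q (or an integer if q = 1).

1. E_x = 9  [CD ∥ EA ∩ DA ∥ CE]
2. E_y = 17  [CD ∥ EA ∩ DA ∥ CE]
   → E = (9, 17)
3. F_x = -349/34  [E, B, F are collinear ∩ DF ⟂ EB]
4. F_y = 185/34  [E, B, F are collinear ∩ DF ⟂ EB]
   → F = (-349/34, 185/34)

E = (9, 17)
F = (-349/34, 185/34)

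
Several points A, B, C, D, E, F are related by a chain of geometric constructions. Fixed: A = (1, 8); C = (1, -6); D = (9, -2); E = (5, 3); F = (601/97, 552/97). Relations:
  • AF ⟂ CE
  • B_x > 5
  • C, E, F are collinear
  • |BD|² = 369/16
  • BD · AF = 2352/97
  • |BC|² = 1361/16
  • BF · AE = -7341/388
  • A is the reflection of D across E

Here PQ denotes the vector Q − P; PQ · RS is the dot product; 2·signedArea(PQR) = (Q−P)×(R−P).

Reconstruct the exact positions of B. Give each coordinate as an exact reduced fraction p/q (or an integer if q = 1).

1. B_x = 6  [BF · AE = -7341/388 ∩ BD · AF = 2352/97]
2. B_y = 7/4  [BF · AE = -7341/388 ∩ BD · AF = 2352/97]
   → B = (6, 7/4)

B = (6, 7/4)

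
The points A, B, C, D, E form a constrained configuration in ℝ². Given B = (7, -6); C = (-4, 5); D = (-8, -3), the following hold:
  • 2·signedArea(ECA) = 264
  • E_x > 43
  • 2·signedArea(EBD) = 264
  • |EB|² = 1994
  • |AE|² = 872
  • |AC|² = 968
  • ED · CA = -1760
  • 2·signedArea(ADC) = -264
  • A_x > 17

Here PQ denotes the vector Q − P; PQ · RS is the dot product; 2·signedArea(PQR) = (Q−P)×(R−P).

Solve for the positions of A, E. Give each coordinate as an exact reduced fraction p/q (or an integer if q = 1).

A = (18, -17)
E = (44, -31)

1. E_x = 44  [line -3·x + -15·y + -333 = 0 ∩ |EB|² = 1994]
2. E_y = -31  [line -3·x + -15·y + -333 = 0 ∩ |EB|² = 1994]
   → E = (44, -31)
3. A_x = 18  [2·signedArea(ADC) = -264 ∩ 2·signedArea(ECA) = 264]
4. A_y = -17  [2·signedArea(ADC) = -264 ∩ 2·signedArea(ECA) = 264]
   → A = (18, -17)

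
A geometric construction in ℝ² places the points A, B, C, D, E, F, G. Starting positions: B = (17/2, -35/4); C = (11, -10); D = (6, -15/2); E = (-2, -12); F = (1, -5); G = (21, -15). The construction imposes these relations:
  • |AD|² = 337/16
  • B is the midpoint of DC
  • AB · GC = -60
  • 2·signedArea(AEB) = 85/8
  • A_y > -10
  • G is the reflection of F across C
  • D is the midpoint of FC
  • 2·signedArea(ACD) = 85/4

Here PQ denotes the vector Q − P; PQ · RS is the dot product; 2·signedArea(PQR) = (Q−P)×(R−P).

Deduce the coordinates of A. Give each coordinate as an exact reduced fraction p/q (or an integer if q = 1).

1. A_x = 2  [2·signedArea(AEB) = 85/8 ∩ 2·signedArea(ACD) = 85/4]
2. A_y = -39/4  [2·signedArea(AEB) = 85/8 ∩ 2·signedArea(ACD) = 85/4]
   → A = (2, -39/4)

A = (2, -39/4)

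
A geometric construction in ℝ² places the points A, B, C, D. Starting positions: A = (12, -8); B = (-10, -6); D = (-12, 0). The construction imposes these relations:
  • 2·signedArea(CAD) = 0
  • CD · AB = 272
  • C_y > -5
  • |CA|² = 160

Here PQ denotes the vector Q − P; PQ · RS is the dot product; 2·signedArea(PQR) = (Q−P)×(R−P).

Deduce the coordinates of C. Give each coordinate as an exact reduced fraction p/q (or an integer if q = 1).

C = (0, -4)

1. C_x = 0  [2·signedArea(CAD) = 0 ∩ CD · AB = 272]
2. C_y = -4  [2·signedArea(CAD) = 0 ∩ CD · AB = 272]
   → C = (0, -4)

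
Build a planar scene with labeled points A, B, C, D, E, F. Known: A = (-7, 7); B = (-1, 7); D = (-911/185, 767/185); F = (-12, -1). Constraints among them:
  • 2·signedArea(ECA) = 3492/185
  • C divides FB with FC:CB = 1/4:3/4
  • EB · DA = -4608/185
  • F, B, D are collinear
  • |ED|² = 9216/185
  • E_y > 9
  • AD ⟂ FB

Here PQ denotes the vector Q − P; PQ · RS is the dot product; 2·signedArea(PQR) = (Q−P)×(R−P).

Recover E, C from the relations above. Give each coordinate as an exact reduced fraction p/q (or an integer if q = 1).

1. E_x = -1679/185  [line 384/185·x + -528/185·y + 8688/185 = 0 ∩ |ED|² = 9216/185]
2. E_y = 1823/185  [line 384/185·x + -528/185·y + 8688/185 = 0 ∩ |ED|² = 9216/185]
   → E = (-1679/185, 1823/185)
3. C_x = -37/4  [C divides FB with FC:CB = 1/4:3/4]
4. C_y = 1  [C divides FB with FC:CB = 1/4:3/4]
   → C = (-37/4, 1)

C = (-37/4, 1)
E = (-1679/185, 1823/185)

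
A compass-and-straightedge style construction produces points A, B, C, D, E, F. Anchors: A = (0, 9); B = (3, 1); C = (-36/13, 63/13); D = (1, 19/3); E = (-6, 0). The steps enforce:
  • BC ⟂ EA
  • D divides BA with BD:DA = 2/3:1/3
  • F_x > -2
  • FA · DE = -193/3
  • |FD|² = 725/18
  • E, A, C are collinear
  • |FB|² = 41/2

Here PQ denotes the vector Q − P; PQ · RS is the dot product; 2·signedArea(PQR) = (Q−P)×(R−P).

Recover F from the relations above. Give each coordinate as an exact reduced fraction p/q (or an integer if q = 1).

F = (-3/2, 1/2)

1. F_x = -3/2  [line 7·x + 19/3·y + 22/3 = 0 ∩ |FD|² = 725/18]
2. F_y = 1/2  [line 7·x + 19/3·y + 22/3 = 0 ∩ |FD|² = 725/18]
   → F = (-3/2, 1/2)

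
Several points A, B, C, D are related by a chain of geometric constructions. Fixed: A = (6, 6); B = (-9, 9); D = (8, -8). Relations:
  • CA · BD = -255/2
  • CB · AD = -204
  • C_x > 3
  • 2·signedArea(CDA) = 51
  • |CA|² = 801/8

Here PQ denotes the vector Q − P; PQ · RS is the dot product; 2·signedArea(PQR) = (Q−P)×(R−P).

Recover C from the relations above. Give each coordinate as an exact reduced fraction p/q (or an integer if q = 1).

C = (15/4, -15/4)

1. C_x = 15/4  [CA · BD = -255/2 ∩ 2·signedArea(CDA) = 51]
2. C_y = -15/4  [CA · BD = -255/2 ∩ 2·signedArea(CDA) = 51]
   → C = (15/4, -15/4)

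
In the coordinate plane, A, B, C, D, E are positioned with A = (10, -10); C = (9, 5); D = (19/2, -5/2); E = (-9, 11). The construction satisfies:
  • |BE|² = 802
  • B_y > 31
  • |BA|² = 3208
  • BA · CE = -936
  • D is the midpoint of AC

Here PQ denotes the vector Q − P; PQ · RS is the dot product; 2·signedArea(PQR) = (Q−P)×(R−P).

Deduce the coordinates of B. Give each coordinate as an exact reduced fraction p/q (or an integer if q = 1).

1. B_x = -28  [line 18·x + -6·y + 696 = 0 ∩ |BE|² = 802]
2. B_y = 32  [line 18·x + -6·y + 696 = 0 ∩ |BE|² = 802]
   → B = (-28, 32)

B = (-28, 32)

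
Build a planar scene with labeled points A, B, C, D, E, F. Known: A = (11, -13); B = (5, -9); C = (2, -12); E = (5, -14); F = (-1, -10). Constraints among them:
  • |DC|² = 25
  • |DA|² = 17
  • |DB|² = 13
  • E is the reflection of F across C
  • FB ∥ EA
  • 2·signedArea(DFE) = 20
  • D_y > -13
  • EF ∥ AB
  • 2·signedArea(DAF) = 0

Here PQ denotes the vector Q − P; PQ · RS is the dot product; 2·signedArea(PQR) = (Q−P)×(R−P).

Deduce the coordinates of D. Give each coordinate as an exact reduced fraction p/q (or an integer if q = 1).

1. D_x = 7  [2·signedArea(DAF) = 0 ∩ 2·signedArea(DFE) = 20]
2. D_y = -12  [2·signedArea(DAF) = 0 ∩ 2·signedArea(DFE) = 20]
   → D = (7, -12)

D = (7, -12)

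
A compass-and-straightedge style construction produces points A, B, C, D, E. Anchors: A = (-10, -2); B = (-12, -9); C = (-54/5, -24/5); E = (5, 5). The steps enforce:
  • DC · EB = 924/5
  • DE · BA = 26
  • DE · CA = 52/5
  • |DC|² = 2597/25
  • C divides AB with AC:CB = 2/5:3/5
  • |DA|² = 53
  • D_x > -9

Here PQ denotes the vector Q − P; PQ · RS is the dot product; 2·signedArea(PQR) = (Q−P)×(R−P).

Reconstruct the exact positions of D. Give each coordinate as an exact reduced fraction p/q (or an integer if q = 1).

1. D_x = -8  [DE · CA = 52/5 ∩ DC · EB = 924/5]
2. D_y = 5  [DE · CA = 52/5 ∩ DC · EB = 924/5]
   → D = (-8, 5)

D = (-8, 5)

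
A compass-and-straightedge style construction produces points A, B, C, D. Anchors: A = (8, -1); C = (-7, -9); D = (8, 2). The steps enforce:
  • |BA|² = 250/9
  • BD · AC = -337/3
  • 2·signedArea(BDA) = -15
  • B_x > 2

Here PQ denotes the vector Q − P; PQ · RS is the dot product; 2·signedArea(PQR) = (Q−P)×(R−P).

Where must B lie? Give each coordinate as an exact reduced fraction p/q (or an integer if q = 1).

1. B_x = 3  [2·signedArea(BDA) = -15 ∩ BD · AC = -337/3]
2. B_y = -8/3  [2·signedArea(BDA) = -15 ∩ BD · AC = -337/3]
   → B = (3, -8/3)

B = (3, -8/3)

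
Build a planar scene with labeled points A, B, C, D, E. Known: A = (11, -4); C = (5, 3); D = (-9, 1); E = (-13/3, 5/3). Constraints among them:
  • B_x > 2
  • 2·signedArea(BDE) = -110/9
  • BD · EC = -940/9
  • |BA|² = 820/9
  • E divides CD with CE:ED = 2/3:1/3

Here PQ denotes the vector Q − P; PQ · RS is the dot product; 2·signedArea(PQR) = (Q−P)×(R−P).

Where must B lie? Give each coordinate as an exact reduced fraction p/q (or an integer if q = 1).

1. B_x = 7/3  [BD · EC = -940/9 ∩ 2·signedArea(BDE) = -110/9]
2. B_y = 0  [BD · EC = -940/9 ∩ 2·signedArea(BDE) = -110/9]
   → B = (7/3, 0)

B = (7/3, 0)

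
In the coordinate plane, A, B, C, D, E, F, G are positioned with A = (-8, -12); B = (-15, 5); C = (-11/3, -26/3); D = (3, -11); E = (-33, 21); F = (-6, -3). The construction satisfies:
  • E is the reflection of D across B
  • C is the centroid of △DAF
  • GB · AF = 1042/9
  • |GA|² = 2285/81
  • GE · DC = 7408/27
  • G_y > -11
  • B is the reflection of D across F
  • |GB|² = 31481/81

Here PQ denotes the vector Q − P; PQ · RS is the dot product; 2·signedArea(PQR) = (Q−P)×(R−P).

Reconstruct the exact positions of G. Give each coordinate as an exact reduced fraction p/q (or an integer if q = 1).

G = (-26/9, -95/9)

1. G_x = -26/9  [GB · AF = 1042/9 ∩ GE · DC = 7408/27]
2. G_y = -95/9  [GB · AF = 1042/9 ∩ GE · DC = 7408/27]
   → G = (-26/9, -95/9)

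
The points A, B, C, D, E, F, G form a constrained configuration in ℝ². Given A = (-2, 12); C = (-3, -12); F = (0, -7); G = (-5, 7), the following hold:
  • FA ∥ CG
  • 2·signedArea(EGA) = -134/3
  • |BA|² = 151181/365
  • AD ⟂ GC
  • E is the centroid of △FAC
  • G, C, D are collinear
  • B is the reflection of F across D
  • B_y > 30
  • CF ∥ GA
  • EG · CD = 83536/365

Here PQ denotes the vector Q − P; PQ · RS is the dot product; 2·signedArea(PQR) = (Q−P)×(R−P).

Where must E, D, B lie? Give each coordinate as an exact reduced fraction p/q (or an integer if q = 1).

1. E_x = -5/3  [E is the centroid of △FAC]
2. E_y = -7/3  [E is the centroid of △FAC]
   → E = (-5/3, -7/3)
3. D_x = -2003/365  [G, C, D are collinear ∩ AD ⟂ GC]
4. D_y = 4246/365  [G, C, D are collinear ∩ AD ⟂ GC]
   → D = (-2003/365, 4246/365)
5. B_x = -4006/365  [B is the reflection of F across D]
6. B_y = 11047/365  [B is the reflection of F across D]
   → B = (-4006/365, 11047/365)

B = (-4006/365, 11047/365)
D = (-2003/365, 4246/365)
E = (-5/3, -7/3)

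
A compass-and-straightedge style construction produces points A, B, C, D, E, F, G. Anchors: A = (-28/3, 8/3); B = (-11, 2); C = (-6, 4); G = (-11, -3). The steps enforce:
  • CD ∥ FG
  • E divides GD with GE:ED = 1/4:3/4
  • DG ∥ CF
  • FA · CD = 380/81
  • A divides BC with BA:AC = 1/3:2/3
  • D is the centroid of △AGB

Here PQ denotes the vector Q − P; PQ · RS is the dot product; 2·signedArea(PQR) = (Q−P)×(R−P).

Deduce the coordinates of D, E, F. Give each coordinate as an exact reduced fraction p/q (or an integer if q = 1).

D = (-94/9, 5/9)
E = (-391/36, -19/9)
F = (-59/9, 4/9)

1. D_x = -94/9  [D is the centroid of △AGB]
2. D_y = 5/9  [D is the centroid of △AGB]
   → D = (-94/9, 5/9)
3. E_x = -391/36  [E divides GD with GE:ED = 1/4:3/4]
4. E_y = -19/9  [E divides GD with GE:ED = 1/4:3/4]
   → E = (-391/36, -19/9)
5. F_x = -59/9  [CD ∥ FG ∩ DG ∥ CF]
6. F_y = 4/9  [CD ∥ FG ∩ DG ∥ CF]
   → F = (-59/9, 4/9)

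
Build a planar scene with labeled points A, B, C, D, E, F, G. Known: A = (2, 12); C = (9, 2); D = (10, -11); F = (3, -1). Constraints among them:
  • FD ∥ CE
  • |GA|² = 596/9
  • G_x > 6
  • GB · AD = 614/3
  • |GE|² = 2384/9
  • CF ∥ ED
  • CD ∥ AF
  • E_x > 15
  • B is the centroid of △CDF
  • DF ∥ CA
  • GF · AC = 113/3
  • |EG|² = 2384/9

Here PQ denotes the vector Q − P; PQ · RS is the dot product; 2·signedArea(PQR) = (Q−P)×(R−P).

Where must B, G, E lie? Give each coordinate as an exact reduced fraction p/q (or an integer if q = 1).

B = (22/3, -10/3)
E = (16, -8)
G = (20/3, 16/3)

1. B_x = 22/3  [B is the centroid of △CDF]
2. B_y = -10/3  [B is the centroid of △CDF]
   → B = (22/3, -10/3)
3. G_x = 20/3  [GF · AC = 113/3 ∩ GB · AD = 614/3]
4. G_y = 16/3  [GF · AC = 113/3 ∩ GB · AD = 614/3]
   → G = (20/3, 16/3)
5. E_x = 16  [CF ∥ ED ∩ FD ∥ CE]
6. E_y = -8  [CF ∥ ED ∩ FD ∥ CE]
   → E = (16, -8)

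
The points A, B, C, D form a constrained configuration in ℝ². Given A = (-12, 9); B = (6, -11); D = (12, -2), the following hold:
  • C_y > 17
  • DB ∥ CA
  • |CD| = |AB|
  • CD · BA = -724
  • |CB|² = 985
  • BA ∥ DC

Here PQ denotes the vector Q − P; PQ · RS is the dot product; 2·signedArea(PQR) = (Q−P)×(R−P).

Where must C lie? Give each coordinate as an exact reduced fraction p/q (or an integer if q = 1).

C = (-6, 18)

1. C_x = -6  [DB ∥ CA ∩ BA ∥ DC]
2. C_y = 18  [DB ∥ CA ∩ BA ∥ DC]
   → C = (-6, 18)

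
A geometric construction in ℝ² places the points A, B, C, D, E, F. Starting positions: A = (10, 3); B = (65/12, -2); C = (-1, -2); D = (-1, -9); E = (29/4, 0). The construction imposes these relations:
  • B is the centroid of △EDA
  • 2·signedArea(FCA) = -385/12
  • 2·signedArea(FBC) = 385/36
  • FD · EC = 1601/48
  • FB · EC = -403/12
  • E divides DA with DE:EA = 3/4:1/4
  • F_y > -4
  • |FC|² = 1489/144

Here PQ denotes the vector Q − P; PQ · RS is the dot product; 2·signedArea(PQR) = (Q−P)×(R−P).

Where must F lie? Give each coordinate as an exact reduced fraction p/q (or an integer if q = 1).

F = (7/4, -11/3)

1. F_x = 7/4  [FB · EC = -403/12 ∩ 2·signedArea(FBC) = 385/36]
2. F_y = -11/3  [FB · EC = -403/12 ∩ 2·signedArea(FBC) = 385/36]
   → F = (7/4, -11/3)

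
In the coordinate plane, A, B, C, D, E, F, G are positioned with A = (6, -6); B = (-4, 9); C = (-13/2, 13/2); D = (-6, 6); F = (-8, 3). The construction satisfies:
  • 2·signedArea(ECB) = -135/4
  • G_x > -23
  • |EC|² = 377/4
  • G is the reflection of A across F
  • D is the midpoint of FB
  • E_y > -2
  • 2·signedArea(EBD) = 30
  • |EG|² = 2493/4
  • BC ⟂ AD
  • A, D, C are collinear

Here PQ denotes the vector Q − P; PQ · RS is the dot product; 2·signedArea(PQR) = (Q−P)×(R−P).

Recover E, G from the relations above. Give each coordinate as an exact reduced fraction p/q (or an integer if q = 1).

1. E_x = -1  [2·signedArea(ECB) = -135/4 ∩ 2·signedArea(EBD) = 30]
2. E_y = -3/2  [2·signedArea(ECB) = -135/4 ∩ 2·signedArea(EBD) = 30]
   → E = (-1, -3/2)
3. G_x = -22  [G is the reflection of A across F]
4. G_y = 12  [G is the reflection of A across F]
   → G = (-22, 12)

E = (-1, -3/2)
G = (-22, 12)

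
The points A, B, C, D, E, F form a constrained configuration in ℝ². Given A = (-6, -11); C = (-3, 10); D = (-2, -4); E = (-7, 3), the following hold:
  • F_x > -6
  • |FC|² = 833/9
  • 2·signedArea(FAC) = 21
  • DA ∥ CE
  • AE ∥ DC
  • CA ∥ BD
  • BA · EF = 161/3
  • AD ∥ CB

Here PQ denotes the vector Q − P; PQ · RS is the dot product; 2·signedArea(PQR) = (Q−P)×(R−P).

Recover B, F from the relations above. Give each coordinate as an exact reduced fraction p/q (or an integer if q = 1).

B = (1, 17)
F = (-16/3, 2/3)

1. B_x = 1  [CA ∥ BD ∩ AD ∥ CB]
2. B_y = 17  [CA ∥ BD ∩ AD ∥ CB]
   → B = (1, 17)
3. F_x = -16/3  [2·signedArea(FAC) = 21 ∩ BA · EF = 161/3]
4. F_y = 2/3  [2·signedArea(FAC) = 21 ∩ BA · EF = 161/3]
   → F = (-16/3, 2/3)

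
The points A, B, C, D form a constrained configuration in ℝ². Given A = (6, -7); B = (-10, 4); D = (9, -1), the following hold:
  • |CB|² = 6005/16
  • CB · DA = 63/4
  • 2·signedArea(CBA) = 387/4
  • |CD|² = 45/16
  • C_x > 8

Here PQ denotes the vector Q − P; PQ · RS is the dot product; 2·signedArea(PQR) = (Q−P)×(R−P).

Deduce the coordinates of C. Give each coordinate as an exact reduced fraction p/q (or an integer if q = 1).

C = (33/4, -5/2)

1. C_x = 33/4  [2·signedArea(CBA) = 387/4 ∩ CB · DA = 63/4]
2. C_y = -5/2  [2·signedArea(CBA) = 387/4 ∩ CB · DA = 63/4]
   → C = (33/4, -5/2)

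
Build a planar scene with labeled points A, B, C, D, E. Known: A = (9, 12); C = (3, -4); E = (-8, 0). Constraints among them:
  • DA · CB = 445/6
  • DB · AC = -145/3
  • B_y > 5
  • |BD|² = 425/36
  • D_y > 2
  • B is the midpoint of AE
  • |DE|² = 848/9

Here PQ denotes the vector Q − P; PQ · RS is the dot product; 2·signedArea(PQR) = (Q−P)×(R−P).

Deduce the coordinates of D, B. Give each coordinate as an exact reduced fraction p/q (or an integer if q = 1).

B = (1/2, 6)
D = (4/3, 8/3)

1. B_x = 1/2  [B is the midpoint of AE]
2. B_y = 6  [B is the midpoint of AE]
   → B = (1/2, 6)
3. D_x = 4/3  [DB · AC = -145/3 ∩ DA · CB = 445/6]
4. D_y = 8/3  [DB · AC = -145/3 ∩ DA · CB = 445/6]
   → D = (4/3, 8/3)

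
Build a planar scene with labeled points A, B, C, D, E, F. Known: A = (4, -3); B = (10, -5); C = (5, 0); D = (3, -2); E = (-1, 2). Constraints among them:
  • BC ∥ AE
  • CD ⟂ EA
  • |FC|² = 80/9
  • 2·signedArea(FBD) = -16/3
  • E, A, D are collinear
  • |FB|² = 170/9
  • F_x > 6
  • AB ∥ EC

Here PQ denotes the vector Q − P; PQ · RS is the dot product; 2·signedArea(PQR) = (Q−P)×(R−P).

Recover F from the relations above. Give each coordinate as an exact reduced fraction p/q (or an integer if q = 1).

F = (19/3, -8/3)

1. F_x = 19/3  [line -3·x + -7·y + 1/3 = 0 ∩ |FC|² = 80/9]
2. F_y = -8/3  [line -3·x + -7·y + 1/3 = 0 ∩ |FC|² = 80/9]
   → F = (19/3, -8/3)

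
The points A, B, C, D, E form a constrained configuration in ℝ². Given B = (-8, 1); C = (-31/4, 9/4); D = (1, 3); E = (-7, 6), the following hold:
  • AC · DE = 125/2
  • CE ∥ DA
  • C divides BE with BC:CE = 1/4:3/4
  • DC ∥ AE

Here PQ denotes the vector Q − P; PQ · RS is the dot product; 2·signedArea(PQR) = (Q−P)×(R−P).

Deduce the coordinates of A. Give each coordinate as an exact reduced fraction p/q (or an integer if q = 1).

A = (7/4, 27/4)

1. A_x = 7/4  [DC ∥ AE ∩ CE ∥ DA]
2. A_y = 27/4  [DC ∥ AE ∩ CE ∥ DA]
   → A = (7/4, 27/4)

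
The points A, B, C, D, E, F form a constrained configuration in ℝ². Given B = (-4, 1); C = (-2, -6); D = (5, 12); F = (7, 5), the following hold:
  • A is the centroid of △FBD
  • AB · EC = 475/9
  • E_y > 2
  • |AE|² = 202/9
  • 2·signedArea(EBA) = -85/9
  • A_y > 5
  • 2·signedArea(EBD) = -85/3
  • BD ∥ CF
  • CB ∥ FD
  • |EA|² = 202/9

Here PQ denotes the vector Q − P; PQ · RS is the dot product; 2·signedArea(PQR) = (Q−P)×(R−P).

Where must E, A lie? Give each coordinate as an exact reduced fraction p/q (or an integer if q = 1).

1. A_x = 8/3  [A is the centroid of △FBD]
2. A_y = 6  [A is the centroid of △FBD]
   → A = (8/3, 6)
3. E_x = -1/3  [2·signedArea(EBD) = -85/3 ∩ AB · EC = 475/9]
4. E_y = 7/3  [2·signedArea(EBD) = -85/3 ∩ AB · EC = 475/9]
   → E = (-1/3, 7/3)

A = (8/3, 6)
E = (-1/3, 7/3)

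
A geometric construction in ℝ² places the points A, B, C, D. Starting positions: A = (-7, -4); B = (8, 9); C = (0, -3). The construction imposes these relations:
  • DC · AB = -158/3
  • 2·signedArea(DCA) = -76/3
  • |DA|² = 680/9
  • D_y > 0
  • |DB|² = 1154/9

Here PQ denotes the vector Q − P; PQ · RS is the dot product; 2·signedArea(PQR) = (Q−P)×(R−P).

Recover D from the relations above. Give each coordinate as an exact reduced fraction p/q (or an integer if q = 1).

1. D_x = 1/3  [DC · AB = -158/3 ∩ 2·signedArea(DCA) = -76/3]
2. D_y = 2/3  [DC · AB = -158/3 ∩ 2·signedArea(DCA) = -76/3]
   → D = (1/3, 2/3)

D = (1/3, 2/3)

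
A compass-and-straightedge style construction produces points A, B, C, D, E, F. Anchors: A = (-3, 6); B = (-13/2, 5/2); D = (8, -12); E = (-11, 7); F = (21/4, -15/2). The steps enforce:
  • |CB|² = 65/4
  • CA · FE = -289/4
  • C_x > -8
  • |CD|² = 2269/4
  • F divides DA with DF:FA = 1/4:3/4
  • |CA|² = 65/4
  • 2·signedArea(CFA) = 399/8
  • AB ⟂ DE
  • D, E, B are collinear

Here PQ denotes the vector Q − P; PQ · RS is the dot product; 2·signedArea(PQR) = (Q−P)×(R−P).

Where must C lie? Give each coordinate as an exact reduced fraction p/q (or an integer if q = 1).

C = (-7, 13/2)

1. C_x = -7  [2·signedArea(CFA) = 399/8 ∩ CA · FE = -289/4]
2. C_y = 13/2  [2·signedArea(CFA) = 399/8 ∩ CA · FE = -289/4]
   → C = (-7, 13/2)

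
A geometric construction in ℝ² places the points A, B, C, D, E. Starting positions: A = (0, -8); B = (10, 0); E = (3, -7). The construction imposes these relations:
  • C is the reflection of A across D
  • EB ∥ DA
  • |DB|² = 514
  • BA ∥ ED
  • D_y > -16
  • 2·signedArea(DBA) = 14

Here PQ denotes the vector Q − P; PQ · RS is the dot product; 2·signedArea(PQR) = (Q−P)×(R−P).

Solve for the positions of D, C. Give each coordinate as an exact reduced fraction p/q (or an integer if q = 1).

1. D_x = -7  [EB ∥ DA ∩ BA ∥ ED]
2. D_y = -15  [EB ∥ DA ∩ BA ∥ ED]
   → D = (-7, -15)
3. C_x = -14  [C is the reflection of A across D]
4. C_y = -22  [C is the reflection of A across D]
   → C = (-14, -22)

C = (-14, -22)
D = (-7, -15)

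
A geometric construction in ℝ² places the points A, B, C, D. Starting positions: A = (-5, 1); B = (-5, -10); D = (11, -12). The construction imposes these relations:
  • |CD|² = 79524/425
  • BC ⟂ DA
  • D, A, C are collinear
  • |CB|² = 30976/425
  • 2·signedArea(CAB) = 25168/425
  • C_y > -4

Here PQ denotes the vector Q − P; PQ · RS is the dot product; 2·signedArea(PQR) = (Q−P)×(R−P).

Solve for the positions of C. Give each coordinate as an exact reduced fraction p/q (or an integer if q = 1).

C = (163/425, -1434/425)

1. C_x = 163/425  [D, A, C are collinear ∩ BC ⟂ DA]
2. C_y = -1434/425  [D, A, C are collinear ∩ BC ⟂ DA]
   → C = (163/425, -1434/425)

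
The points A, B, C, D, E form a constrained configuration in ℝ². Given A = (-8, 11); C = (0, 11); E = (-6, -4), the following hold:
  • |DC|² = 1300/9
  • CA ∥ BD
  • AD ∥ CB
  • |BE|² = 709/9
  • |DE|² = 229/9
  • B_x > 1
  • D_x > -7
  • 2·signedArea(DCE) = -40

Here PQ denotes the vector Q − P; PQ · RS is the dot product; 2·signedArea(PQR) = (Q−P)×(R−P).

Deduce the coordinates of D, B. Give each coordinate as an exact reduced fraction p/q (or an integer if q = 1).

B = (4/3, 1)
D = (-20/3, 1)

1. D_x = -20/3  [line 15·x + -6·y + 106 = 0 ∩ |DE|² = 229/9]
2. D_y = 1  [line 15·x + -6·y + 106 = 0 ∩ |DE|² = 229/9]
   → D = (-20/3, 1)
3. B_x = 4/3  [CA ∥ BD ∩ AD ∥ CB]
4. B_y = 1  [CA ∥ BD ∩ AD ∥ CB]
   → B = (4/3, 1)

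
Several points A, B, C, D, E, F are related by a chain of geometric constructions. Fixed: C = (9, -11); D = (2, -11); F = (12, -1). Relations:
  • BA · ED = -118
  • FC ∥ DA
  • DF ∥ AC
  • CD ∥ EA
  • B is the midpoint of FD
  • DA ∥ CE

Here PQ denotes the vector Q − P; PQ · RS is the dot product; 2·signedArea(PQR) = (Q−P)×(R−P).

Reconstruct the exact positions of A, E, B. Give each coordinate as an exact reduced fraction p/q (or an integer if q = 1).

A = (-1, -21)
B = (7, -6)
E = (6, -21)

1. A_x = -1  [DF ∥ AC ∩ FC ∥ DA]
2. A_y = -21  [DF ∥ AC ∩ FC ∥ DA]
   → A = (-1, -21)
3. E_x = 6  [CD ∥ EA ∩ DA ∥ CE]
4. E_y = -21  [CD ∥ EA ∩ DA ∥ CE]
   → E = (6, -21)
5. B_x = 7  [B is the midpoint of FD]
6. B_y = -6  [B is the midpoint of FD]
   → B = (7, -6)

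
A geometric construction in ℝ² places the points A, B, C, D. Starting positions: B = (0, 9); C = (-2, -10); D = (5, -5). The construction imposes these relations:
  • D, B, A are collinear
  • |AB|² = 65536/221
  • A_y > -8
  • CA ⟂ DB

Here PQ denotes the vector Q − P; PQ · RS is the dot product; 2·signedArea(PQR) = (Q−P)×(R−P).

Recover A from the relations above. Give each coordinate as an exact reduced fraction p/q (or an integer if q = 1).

A = (1280/221, -1595/221)

1. A_x = 1280/221  [D, B, A are collinear ∩ CA ⟂ DB]
2. A_y = -1595/221  [D, B, A are collinear ∩ CA ⟂ DB]
   → A = (1280/221, -1595/221)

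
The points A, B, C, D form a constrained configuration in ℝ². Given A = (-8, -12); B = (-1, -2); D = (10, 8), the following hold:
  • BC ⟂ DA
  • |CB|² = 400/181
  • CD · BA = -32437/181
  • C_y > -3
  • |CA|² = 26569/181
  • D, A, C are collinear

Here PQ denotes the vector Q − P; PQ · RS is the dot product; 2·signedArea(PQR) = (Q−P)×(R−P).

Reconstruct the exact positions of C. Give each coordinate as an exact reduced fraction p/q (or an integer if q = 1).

1. C_x = 19/181  [D, A, C are collinear ∩ BC ⟂ DA]
2. C_y = -542/181  [D, A, C are collinear ∩ BC ⟂ DA]
   → C = (19/181, -542/181)

C = (19/181, -542/181)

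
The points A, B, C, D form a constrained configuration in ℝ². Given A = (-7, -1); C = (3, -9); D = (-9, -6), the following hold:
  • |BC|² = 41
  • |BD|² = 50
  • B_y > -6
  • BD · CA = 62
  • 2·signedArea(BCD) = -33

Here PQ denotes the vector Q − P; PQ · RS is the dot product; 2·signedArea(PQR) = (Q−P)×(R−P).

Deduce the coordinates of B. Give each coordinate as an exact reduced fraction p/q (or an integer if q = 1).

B = (-2, -5)

1. B_x = -2  [2·signedArea(BCD) = -33 ∩ BD · CA = 62]
2. B_y = -5  [2·signedArea(BCD) = -33 ∩ BD · CA = 62]
   → B = (-2, -5)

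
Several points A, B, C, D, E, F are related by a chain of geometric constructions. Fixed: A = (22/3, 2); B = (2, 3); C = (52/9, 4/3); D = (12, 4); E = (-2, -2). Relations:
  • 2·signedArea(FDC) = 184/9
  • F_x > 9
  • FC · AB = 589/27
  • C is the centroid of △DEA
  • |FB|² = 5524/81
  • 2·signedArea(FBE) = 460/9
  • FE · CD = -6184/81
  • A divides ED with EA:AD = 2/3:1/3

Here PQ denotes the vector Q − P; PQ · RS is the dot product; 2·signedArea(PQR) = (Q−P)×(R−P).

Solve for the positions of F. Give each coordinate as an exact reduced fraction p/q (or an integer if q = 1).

F = (86/9, -1/3)

1. F_x = 86/9  [2·signedArea(FBE) = 460/9 ∩ FC · AB = 589/27]
2. F_y = -1/3  [2·signedArea(FBE) = 460/9 ∩ FC · AB = 589/27]
   → F = (86/9, -1/3)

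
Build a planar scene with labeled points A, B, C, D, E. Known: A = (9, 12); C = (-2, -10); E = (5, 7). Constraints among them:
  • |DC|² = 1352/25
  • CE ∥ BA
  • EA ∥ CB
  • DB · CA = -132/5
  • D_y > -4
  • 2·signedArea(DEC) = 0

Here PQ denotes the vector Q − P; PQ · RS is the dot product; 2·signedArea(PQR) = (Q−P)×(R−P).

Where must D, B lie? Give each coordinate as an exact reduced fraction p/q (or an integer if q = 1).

1. D_x = 4/5  [line 17·x + -7·y + -36 = 0 ∩ |DC|² = 1352/25]
2. D_y = -16/5  [line 17·x + -7·y + -36 = 0 ∩ |DC|² = 1352/25]
   → D = (4/5, -16/5)
3. B_x = 2  [CE ∥ BA ∩ EA ∥ CB]
4. B_y = -5  [CE ∥ BA ∩ EA ∥ CB]
   → B = (2, -5)

B = (2, -5)
D = (4/5, -16/5)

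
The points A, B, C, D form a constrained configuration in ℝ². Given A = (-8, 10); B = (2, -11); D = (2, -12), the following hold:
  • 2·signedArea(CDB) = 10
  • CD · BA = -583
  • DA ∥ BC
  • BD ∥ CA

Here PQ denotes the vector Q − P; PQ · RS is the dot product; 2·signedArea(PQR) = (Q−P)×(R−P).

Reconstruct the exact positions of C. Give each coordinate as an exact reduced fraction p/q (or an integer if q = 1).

1. C_x = -8  [BD ∥ CA ∩ DA ∥ BC]
2. C_y = 11  [BD ∥ CA ∩ DA ∥ BC]
   → C = (-8, 11)

C = (-8, 11)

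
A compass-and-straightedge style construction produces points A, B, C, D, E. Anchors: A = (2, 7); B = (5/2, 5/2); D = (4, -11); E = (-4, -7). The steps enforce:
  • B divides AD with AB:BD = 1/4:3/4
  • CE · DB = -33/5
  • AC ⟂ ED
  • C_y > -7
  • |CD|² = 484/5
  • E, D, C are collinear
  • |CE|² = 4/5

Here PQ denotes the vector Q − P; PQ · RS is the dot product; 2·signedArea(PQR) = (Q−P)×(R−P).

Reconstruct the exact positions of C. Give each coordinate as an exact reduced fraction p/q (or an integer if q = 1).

C = (-24/5, -33/5)

1. C_x = -24/5  [E, D, C are collinear ∩ AC ⟂ ED]
2. C_y = -33/5  [E, D, C are collinear ∩ AC ⟂ ED]
   → C = (-24/5, -33/5)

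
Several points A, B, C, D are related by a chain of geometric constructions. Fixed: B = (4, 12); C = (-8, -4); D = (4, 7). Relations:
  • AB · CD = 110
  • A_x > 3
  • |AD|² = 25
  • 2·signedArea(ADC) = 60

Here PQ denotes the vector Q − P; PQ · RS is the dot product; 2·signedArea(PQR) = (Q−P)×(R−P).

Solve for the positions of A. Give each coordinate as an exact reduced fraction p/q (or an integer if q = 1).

1. A_x = 4  [2·signedArea(ADC) = 60 ∩ AB · CD = 110]
2. A_y = 2  [2·signedArea(ADC) = 60 ∩ AB · CD = 110]
   → A = (4, 2)

A = (4, 2)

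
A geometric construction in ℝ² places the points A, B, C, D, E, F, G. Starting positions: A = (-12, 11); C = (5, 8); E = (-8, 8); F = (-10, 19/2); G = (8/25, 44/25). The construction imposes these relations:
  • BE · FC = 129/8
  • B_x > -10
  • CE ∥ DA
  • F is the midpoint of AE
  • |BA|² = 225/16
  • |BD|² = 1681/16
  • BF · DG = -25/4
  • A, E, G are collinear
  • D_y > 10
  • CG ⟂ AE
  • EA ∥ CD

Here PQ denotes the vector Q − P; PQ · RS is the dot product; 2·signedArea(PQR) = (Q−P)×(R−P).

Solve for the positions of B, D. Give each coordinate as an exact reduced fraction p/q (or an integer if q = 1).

1. D_x = 1  [CE ∥ DA ∩ EA ∥ CD]
2. D_y = 11  [CE ∥ DA ∩ EA ∥ CD]
   → D = (1, 11)
3. B_x = -9  [BF · DG = -25/4 ∩ BE · FC = 129/8]
4. B_y = 35/4  [BF · DG = -25/4 ∩ BE · FC = 129/8]
   → B = (-9, 35/4)

B = (-9, 35/4)
D = (1, 11)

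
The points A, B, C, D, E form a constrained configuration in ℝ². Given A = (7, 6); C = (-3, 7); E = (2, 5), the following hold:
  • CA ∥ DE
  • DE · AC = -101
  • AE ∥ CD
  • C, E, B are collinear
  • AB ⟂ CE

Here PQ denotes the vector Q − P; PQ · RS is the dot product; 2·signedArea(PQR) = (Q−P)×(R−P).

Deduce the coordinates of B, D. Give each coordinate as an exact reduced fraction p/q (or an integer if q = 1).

B = (173/29, 99/29)
D = (-8, 6)

1. B_x = 173/29  [C, E, B are collinear ∩ AB ⟂ CE]
2. B_y = 99/29  [C, E, B are collinear ∩ AB ⟂ CE]
   → B = (173/29, 99/29)
3. D_x = -8  [CA ∥ DE ∩ AE ∥ CD]
4. D_y = 6  [CA ∥ DE ∩ AE ∥ CD]
   → D = (-8, 6)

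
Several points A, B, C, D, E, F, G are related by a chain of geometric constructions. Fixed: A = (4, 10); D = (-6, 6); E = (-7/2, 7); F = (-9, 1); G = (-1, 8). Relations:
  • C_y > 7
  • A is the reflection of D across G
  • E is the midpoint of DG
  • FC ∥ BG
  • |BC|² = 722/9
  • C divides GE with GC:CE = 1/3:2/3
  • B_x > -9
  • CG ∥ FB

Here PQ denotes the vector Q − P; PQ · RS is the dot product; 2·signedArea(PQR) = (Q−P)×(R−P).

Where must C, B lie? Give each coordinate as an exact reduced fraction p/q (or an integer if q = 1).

B = (-49/6, 4/3)
C = (-11/6, 23/3)

1. C_x = -11/6  [C divides GE with GC:CE = 1/3:2/3]
2. C_y = 23/3  [C divides GE with GC:CE = 1/3:2/3]
   → C = (-11/6, 23/3)
3. B_x = -49/6  [FC ∥ BG ∩ CG ∥ FB]
4. B_y = 4/3  [FC ∥ BG ∩ CG ∥ FB]
   → B = (-49/6, 4/3)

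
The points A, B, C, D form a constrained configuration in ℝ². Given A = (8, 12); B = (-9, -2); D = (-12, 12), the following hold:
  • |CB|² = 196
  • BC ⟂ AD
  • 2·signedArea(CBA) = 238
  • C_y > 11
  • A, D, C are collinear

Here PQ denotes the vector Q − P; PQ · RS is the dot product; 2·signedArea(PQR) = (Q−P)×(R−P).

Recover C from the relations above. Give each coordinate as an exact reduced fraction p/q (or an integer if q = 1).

1. C_x = -9  [A, D, C are collinear ∩ BC ⟂ AD]
2. C_y = 12  [A, D, C are collinear ∩ BC ⟂ AD]
   → C = (-9, 12)

C = (-9, 12)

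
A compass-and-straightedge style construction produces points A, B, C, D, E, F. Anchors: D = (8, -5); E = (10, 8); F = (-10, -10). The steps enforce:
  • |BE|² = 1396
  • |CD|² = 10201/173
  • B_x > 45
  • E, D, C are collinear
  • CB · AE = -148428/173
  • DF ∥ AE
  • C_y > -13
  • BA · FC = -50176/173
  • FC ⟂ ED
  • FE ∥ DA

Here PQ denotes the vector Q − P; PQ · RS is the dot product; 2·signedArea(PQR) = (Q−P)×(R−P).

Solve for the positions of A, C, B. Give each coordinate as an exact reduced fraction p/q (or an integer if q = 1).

1. A_x = 28  [DF ∥ AE ∩ FE ∥ DA]
2. A_y = 13  [DF ∥ AE ∩ FE ∥ DA]
   → A = (28, 13)
3. C_x = 1182/173  [E, D, C are collinear ∩ FC ⟂ ED]
4. C_y = -2178/173  [E, D, C are collinear ∩ FC ⟂ ED]
   → C = (1182/173, -2178/173)
5. B_x = 46  [BA · FC = -50176/173 ∩ CB · AE = -148428/173]
6. B_y = 18  [BA · FC = -50176/173 ∩ CB · AE = -148428/173]
   → B = (46, 18)

A = (28, 13)
B = (46, 18)
C = (1182/173, -2178/173)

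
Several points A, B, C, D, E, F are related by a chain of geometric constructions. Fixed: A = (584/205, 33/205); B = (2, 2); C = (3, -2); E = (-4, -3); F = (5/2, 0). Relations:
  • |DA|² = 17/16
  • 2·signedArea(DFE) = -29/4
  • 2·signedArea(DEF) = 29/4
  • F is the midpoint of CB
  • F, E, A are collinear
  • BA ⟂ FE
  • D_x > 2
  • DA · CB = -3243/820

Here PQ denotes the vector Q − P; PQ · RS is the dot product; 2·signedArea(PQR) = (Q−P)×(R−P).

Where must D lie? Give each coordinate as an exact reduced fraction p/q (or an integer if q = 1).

D = (9/4, 1)

1. D_x = 9/4  [2·signedArea(DFE) = -29/4 ∩ DA · CB = -3243/820]
2. D_y = 1  [2·signedArea(DFE) = -29/4 ∩ DA · CB = -3243/820]
   → D = (9/4, 1)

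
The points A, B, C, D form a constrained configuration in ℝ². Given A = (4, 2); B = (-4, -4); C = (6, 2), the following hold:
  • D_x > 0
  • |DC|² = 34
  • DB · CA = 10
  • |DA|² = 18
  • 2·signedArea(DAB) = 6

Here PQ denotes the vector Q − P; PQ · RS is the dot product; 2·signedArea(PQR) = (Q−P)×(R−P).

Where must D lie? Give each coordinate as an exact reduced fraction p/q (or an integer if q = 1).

1. D_x = 1  [2·signedArea(DAB) = 6 ∩ DB · CA = 10]
2. D_y = -1  [2·signedArea(DAB) = 6 ∩ DB · CA = 10]
   → D = (1, -1)

D = (1, -1)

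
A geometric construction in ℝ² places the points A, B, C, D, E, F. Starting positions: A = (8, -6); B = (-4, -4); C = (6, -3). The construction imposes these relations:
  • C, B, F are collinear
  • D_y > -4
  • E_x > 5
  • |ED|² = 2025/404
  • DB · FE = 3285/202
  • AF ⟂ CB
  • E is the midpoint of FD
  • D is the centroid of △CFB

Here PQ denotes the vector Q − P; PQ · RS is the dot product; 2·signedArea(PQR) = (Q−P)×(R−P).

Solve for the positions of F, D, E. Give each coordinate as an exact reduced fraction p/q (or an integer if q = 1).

1. F_x = 776/101  [C, B, F are collinear ∩ AF ⟂ CB]
2. F_y = -286/101  [C, B, F are collinear ∩ AF ⟂ CB]
   → F = (776/101, -286/101)
3. D_x = 326/101  [D is the centroid of △CFB]
4. D_y = -331/101  [D is the centroid of △CFB]
   → D = (326/101, -331/101)
5. E_x = 551/101  [E is the midpoint of FD]
6. E_y = -617/202  [E is the midpoint of FD]
   → E = (551/101, -617/202)

D = (326/101, -331/101)
E = (551/101, -617/202)
F = (776/101, -286/101)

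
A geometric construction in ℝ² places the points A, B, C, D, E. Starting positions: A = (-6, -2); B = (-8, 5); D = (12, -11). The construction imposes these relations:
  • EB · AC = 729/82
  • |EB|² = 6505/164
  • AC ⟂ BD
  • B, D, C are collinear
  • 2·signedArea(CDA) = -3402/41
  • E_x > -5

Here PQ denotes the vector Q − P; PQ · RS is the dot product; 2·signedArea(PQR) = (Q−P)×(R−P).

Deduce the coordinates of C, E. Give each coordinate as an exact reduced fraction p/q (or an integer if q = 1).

1. C_x = -138/41  [B, D, C are collinear ∩ AC ⟂ BD]
2. C_y = 53/41  [B, D, C are collinear ∩ AC ⟂ BD]
   → C = (-138/41, 53/41)
3. E_x = -192/41  [line -108/41·x + -135/41·y + -27/2 = 0 ∩ |EB|² = 6505/164]
4. E_y = -29/82  [line -108/41·x + -135/41·y + -27/2 = 0 ∩ |EB|² = 6505/164]
   → E = (-192/41, -29/82)

C = (-138/41, 53/41)
E = (-192/41, -29/82)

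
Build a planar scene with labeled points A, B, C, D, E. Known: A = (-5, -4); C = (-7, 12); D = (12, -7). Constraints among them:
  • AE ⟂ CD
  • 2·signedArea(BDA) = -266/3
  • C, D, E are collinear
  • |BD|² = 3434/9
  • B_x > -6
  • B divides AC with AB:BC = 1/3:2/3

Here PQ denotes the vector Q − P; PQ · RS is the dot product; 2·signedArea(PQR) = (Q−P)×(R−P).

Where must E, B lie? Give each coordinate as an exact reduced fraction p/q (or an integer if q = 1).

1. E_x = 2  [C, D, E are collinear ∩ AE ⟂ CD]
2. E_y = 3  [C, D, E are collinear ∩ AE ⟂ CD]
   → E = (2, 3)
3. B_x = -17/3  [B divides AC with AB:BC = 1/3:2/3]
4. B_y = 4/3  [B divides AC with AB:BC = 1/3:2/3]
   → B = (-17/3, 4/3)

B = (-17/3, 4/3)
E = (2, 3)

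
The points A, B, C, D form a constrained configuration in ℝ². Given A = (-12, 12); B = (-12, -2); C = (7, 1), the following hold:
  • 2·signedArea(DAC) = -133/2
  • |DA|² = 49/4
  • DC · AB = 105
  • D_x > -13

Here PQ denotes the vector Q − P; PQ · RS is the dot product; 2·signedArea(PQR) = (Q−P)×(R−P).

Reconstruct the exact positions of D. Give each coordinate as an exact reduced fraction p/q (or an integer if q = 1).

D = (-12, 17/2)

1. D_x = -12  [2·signedArea(DAC) = -133/2 ∩ DC · AB = 105]
2. D_y = 17/2  [2·signedArea(DAC) = -133/2 ∩ DC · AB = 105]
   → D = (-12, 17/2)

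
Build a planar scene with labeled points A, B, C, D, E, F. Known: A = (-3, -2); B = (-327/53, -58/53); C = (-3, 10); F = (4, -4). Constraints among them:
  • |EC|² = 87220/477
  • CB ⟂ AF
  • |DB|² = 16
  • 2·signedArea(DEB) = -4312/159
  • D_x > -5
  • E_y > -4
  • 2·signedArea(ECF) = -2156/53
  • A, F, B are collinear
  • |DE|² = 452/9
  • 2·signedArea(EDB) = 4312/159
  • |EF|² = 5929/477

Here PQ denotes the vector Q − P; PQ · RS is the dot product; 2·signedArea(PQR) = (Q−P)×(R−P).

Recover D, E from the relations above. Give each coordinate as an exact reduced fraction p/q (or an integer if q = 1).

1. E_x = 97/159  [line 14·x + 7·y + 672/53 = 0 ∩ |EF|² = 5929/477]
2. E_y = -482/159  [line 14·x + 7·y + 672/53 = 0 ∩ |EF|² = 5929/477]
   → E = (97/159, -482/159)
3. D_x = -215/53  [line -308/159·x + -1078/159·y + 1232/159 = 0 ∩ |DB|² = 16]
4. D_y = 122/53  [line -308/159·x + -1078/159·y + 1232/159 = 0 ∩ |DB|² = 16]
   → D = (-215/53, 122/53)

D = (-215/53, 122/53)
E = (97/159, -482/159)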